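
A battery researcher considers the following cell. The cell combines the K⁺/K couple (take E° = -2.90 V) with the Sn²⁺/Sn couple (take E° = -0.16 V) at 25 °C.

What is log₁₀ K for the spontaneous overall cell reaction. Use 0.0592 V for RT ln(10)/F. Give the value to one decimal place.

92.6

Cathode: Sn²⁺/Sn; anode: K⁺/K. E°cell = +2.74 V, n = 2.
log K = nE°cell / 0.0592 = (2)(+2.74) / 0.0592 = 92.6.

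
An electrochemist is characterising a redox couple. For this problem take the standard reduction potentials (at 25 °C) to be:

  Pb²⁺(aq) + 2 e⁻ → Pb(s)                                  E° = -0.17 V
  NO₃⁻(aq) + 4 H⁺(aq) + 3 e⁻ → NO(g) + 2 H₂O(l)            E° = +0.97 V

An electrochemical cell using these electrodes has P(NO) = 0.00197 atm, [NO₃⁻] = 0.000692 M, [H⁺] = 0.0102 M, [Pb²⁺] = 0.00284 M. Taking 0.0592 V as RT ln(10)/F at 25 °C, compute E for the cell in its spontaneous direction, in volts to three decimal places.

NO₃⁻/NO is the cathode (higher E°), Pb²⁺/Pb the anode: E°cell = +0.97 − (-0.17) = +1.14 V, n = 6.
Overall: 2 NO₃⁻(aq) + 8 H⁺(aq) + 3 Pb(s) → 2 NO(g) + 4 H₂O(l) + 3 Pb²⁺(aq)
Q = P(NO)^2·[Pb²⁺]^3 / ([NO₃⁻]^2·[H⁺]^8); log Q = 9.200.
E = E° − (0.0592/n) log Q = +1.14 − (0.0592/6)(9.200) = +1.049 V.

+1.049 V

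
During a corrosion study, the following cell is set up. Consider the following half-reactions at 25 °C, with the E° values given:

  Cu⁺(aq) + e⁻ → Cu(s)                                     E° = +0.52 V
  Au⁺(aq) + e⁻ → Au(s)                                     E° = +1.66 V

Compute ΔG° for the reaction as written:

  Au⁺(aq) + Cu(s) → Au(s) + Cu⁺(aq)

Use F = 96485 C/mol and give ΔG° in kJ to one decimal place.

-110.0 kJ

As written, Au⁺/Au is reduced (cathode) and Cu⁺/Cu is oxidised (anode), so E°cell = (+1.66) − (+0.52) = +1.14 V.
Balancing electrons gives n = 1.
ΔG° = −nFE° = −(1)(96485)(+1.14) = -109,993 J = -110.0 kJ.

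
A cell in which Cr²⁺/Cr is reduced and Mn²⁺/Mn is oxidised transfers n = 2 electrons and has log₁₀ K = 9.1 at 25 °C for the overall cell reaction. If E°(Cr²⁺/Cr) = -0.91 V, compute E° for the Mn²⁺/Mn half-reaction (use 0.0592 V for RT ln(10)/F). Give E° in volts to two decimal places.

E°cell = (0.0592/n)·log K = (0.0592/2)(9.1) = +0.269 V.
Since Cr²⁺/Cr is the cathode and Mn²⁺/Mn the anode, E°cell = E°(Cr²⁺/Cr) − E°(Mn²⁺/Mn).
So E°(Mn²⁺/Mn) = E°(Cr²⁺/Cr) − E°cell = (-0.91) − (+0.269) = -1.18 V.

-1.18 V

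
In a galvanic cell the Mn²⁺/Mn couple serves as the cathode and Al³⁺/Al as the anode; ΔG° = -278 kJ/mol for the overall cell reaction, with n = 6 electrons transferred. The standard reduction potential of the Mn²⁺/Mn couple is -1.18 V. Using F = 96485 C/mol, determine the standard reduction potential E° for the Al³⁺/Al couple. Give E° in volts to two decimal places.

E°cell = −ΔG°/(nF) = −(-278×10³)/((6)(96485)) = +0.480 V.
Since Mn²⁺/Mn is the cathode and Al³⁺/Al the anode, E°cell = E°(Mn²⁺/Mn) − E°(Al³⁺/Al).
So E°(Al³⁺/Al) = E°(Mn²⁺/Mn) − E°cell = (-1.18) − (+0.480) = -1.66 V.

-1.66 V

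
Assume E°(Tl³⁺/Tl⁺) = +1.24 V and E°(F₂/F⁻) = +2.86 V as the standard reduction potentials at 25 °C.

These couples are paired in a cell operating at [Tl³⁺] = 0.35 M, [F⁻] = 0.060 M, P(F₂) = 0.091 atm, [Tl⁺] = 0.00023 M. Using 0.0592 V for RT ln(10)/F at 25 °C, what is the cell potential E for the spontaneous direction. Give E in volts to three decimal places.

+1.567 V

F₂/F⁻ is the cathode (higher E°), Tl³⁺/Tl⁺ the anode: E°cell = +2.86 − (+1.24) = +1.62 V, n = 2.
Overall: F₂(g) + Tl⁺(aq) → 2 F⁻(aq) + Tl³⁺(aq)
Q = [F⁻]^2·[Tl³⁺] / (P(F₂)·[Tl⁺]); log Q = 1.780.
E = E° − (0.0592/n) log Q = +1.62 − (0.0592/2)(1.780) = +1.567 V.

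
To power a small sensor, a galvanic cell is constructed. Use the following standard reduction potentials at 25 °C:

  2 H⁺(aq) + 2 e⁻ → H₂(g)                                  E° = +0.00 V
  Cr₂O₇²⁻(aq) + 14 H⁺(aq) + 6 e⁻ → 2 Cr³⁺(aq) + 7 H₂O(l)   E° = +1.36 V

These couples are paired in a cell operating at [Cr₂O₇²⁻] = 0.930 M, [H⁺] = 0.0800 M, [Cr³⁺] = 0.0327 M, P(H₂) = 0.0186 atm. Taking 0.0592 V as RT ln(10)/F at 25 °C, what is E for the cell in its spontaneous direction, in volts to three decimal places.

Cr₂O₇²⁻/Cr³⁺ is the cathode (higher E°), H⁺/H₂ the anode: E°cell = +1.36 − (+0.00) = +1.36 V, n = 6.
Overall: Cr₂O₇²⁻(aq) + 8 H⁺(aq) + 3 H₂(g) → 2 Cr³⁺(aq) + 7 H₂O(l)
Q = [Cr³⁺]^2 / ([Cr₂O₇²⁻]·[H⁺]^8·P(H₂)^3); log Q = 11.027.
E = E° − (0.0592/n) log Q = +1.36 − (0.0592/6)(11.027) = +1.251 V.

+1.251 V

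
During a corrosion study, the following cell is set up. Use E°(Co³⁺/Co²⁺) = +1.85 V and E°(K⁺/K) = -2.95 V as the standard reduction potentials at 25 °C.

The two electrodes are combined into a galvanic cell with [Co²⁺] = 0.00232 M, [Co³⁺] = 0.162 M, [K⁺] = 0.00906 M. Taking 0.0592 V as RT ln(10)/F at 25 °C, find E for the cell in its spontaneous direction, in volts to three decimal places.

+5.030 V

Co³⁺/Co²⁺ is the cathode (higher E°), K⁺/K the anode: E°cell = +1.85 − (-2.95) = +4.80 V, n = 1.
Overall: Co³⁺(aq) + K(s) → Co²⁺(aq) + K⁺(aq)
Q = [Co²⁺]·[K⁺] / ([Co³⁺]); log Q = -3.887.
E = E° − (0.0592/n) log Q = +4.80 − (0.0592/1)(-3.887) = +5.030 V.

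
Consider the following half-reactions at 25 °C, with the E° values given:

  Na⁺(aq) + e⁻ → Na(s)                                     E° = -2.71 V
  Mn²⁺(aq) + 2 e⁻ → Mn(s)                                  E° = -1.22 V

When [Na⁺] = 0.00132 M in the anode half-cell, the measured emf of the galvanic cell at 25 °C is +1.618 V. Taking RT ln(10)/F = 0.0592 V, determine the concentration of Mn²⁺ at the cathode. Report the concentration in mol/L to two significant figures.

Mn²⁺/Mn is the cathode, Na⁺/Na the anode: E°cell = +1.49 V, n = 2.
Overall reaction: Mn²⁺(aq) + 2 Na(s) → Mn(s) + 2 Na⁺(aq); Q = [Na⁺]^2/[Mn²⁺]^1.
From E = E° − (0.0592/n) log Q: log Q = (E° − E)·n/0.0592 = (+1.49 − (+1.618))·2/0.0592 = -4.3243.
So 1·log[Mn²⁺] = 2·log(0.00132) − log Q = -5.7589 − (-4.3243) = -1.4346; [Mn²⁺] = 10^(-1.4346) ≈ 0.037 M.

0.037 M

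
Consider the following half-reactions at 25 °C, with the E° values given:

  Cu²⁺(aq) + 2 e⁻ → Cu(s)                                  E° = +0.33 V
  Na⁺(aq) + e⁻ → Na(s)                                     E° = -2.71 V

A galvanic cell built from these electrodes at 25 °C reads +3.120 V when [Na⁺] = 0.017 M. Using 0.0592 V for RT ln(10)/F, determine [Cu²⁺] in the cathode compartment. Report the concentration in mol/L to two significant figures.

Cu²⁺/Cu is the cathode, Na⁺/Na the anode: E°cell = +3.04 V, n = 2.
Overall reaction: Cu²⁺(aq) + 2 Na(s) → Cu(s) + 2 Na⁺(aq); Q = [Na⁺]^2/[Cu²⁺]^1.
From E = E° − (0.0592/n) log Q: log Q = (E° − E)·n/0.0592 = (+3.04 − (+3.120))·2/0.0592 = -2.7027.
So 1·log[Cu²⁺] = 2·log(0.017) − log Q = -3.5391 − (-2.7027) = -0.8364; [Cu²⁺] = 10^(-0.8364) ≈ 0.15 M.

0.15 M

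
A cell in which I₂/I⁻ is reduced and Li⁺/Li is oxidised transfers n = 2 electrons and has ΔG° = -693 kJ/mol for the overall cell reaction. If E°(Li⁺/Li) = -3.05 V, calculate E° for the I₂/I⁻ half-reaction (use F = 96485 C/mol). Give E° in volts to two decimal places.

+0.54 V

E°cell = −ΔG°/(nF) = −(-693×10³)/((2)(96485)) = +3.591 V.
Since I₂/I⁻ is the cathode and Li⁺/Li the anode, E°cell = E°(I₂/I⁻) − E°(Li⁺/Li).
So E°(I₂/I⁻) = E°cell + E°(Li⁺/Li) = +3.591 + (-3.05) = +0.54 V.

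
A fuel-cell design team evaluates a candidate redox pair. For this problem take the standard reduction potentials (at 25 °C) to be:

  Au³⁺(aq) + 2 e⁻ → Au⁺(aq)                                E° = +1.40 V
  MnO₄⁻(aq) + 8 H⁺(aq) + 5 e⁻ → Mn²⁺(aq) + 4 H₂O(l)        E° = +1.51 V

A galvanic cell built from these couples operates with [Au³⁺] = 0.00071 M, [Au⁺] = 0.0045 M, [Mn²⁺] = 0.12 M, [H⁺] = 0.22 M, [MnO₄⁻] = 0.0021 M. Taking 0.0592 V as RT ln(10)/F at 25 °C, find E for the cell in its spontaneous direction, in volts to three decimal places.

+0.051 V

MnO₄⁻/Mn²⁺ is the cathode (higher E°), Au³⁺/Au⁺ the anode: E°cell = +1.51 − (+1.40) = +0.11 V, n = 10.
Overall: 2 MnO₄⁻(aq) + 16 H⁺(aq) + 5 Au⁺(aq) → 2 Mn²⁺(aq) + 8 H₂O(l) + 5 Au³⁺(aq)
Q = [Mn²⁺]^2·[Au³⁺]^5 / ([MnO₄⁻]^2·[H⁺]^16·[Au⁺]^5); log Q = 10.025.
E = E° − (0.0592/n) log Q = +0.11 − (0.0592/10)(10.025) = +0.051 V.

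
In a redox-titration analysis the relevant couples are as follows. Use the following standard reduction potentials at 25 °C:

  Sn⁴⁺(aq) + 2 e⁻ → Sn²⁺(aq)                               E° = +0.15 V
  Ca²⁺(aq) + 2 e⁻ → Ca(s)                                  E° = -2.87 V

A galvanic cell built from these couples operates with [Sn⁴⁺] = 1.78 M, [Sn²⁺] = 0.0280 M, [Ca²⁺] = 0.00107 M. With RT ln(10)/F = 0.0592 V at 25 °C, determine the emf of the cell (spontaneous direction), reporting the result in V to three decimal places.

+3.161 V

Sn⁴⁺/Sn²⁺ is the cathode (higher E°), Ca²⁺/Ca the anode: E°cell = +0.15 − (-2.87) = +3.02 V, n = 2.
Overall: Sn⁴⁺(aq) + Ca(s) → Sn²⁺(aq) + Ca²⁺(aq)
Q = [Sn²⁺]·[Ca²⁺] / ([Sn⁴⁺]); log Q = -4.774.
E = E° − (0.0592/n) log Q = +3.02 − (0.0592/2)(-4.774) = +3.161 V.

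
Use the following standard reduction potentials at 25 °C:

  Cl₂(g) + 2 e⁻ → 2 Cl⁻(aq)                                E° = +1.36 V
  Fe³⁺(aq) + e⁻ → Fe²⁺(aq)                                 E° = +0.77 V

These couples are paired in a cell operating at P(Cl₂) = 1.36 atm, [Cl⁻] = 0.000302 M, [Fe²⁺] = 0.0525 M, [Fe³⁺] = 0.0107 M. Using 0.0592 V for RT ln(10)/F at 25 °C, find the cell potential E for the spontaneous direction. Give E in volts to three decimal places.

Cl₂/Cl⁻ is the cathode (higher E°), Fe³⁺/Fe²⁺ the anode: E°cell = +1.36 − (+0.77) = +0.59 V, n = 2.
Overall: Cl₂(g) + 2 Fe²⁺(aq) → 2 Cl⁻(aq) + 2 Fe³⁺(aq)
Q = [Cl⁻]^2·[Fe³⁺]^2 / (P(Cl₂)·[Fe²⁺]^2); log Q = -8.555.
E = E° − (0.0592/n) log Q = +0.59 − (0.0592/2)(-8.555) = +0.843 V.

+0.843 V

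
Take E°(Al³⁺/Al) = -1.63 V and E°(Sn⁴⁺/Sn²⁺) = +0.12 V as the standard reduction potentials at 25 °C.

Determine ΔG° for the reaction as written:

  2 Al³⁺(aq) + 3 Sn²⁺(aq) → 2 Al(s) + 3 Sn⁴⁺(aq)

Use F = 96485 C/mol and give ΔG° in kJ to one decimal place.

+1013.1 kJ

As written, Al³⁺/Al is reduced (cathode) and Sn⁴⁺/Sn²⁺ is oxidised (anode), so E°cell = (-1.63) − (+0.12) = -1.75 V.
Balancing electrons gives n = 6.
ΔG° = −nFE° = −(6)(96485)(-1.75) = 1,013,092 J = +1013.1 kJ.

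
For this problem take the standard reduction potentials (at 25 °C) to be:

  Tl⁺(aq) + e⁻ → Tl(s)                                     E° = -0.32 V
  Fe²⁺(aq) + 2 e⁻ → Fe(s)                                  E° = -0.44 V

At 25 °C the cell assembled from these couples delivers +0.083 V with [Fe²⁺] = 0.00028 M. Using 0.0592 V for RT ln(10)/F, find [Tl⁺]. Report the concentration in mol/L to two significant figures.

Tl⁺/Tl is the cathode, Fe²⁺/Fe the anode: E°cell = +0.12 V, n = 2.
Overall reaction: 2 Tl⁺(aq) + Fe(s) → 2 Tl(s) + Fe²⁺(aq); Q = [Fe²⁺]^1/[Tl⁺]^2.
From E = E° − (0.0592/n) log Q: log Q = (E° − E)·n/0.0592 = (+0.12 − (+0.083))·2/0.0592 = 1.2500.
So 2·log[Tl⁺] = 1·log(0.00028) − log Q = -3.5528 − (1.2500) = -4.8028; log[Tl⁺] = -4.8028 / 2 = -2.4014; [Tl⁺] = 10^(-2.4014) ≈ 0.0040 M.

0.0040 M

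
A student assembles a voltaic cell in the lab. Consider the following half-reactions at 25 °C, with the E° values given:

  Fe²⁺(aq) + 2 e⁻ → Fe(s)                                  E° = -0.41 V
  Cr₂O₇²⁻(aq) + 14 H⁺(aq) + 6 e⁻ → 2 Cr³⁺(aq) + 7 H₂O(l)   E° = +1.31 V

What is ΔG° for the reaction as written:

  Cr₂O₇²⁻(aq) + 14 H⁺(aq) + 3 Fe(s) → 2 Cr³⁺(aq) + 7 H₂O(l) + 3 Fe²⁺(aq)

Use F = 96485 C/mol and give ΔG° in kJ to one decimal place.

-995.7 kJ

As written, Cr₂O₇²⁻/Cr³⁺ is reduced (cathode) and Fe²⁺/Fe is oxidised (anode), so E°cell = (+1.31) − (-0.41) = +1.72 V.
Balancing electrons gives n = 6.
ΔG° = −nFE° = −(6)(96485)(+1.72) = -995,725 J = -995.7 kJ.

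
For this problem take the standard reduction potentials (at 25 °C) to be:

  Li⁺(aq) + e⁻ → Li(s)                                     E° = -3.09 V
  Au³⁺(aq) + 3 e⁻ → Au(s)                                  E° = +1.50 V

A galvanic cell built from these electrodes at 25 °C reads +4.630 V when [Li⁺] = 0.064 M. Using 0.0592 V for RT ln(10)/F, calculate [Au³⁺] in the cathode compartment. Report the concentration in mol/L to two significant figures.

Au³⁺/Au is the cathode, Li⁺/Li the anode: E°cell = +4.59 V, n = 3.
Overall reaction: Au³⁺(aq) + 3 Li(s) → Au(s) + 3 Li⁺(aq); Q = [Li⁺]^3/[Au³⁺]^1.
From E = E° − (0.0592/n) log Q: log Q = (E° − E)·n/0.0592 = (+4.59 − (+4.630))·3/0.0592 = -2.0270.
So 1·log[Au³⁺] = 3·log(0.064) − log Q = -3.5815 − (-2.0270) = -1.5545; [Au³⁺] = 10^(-1.5545) ≈ 0.028 M.

0.028 M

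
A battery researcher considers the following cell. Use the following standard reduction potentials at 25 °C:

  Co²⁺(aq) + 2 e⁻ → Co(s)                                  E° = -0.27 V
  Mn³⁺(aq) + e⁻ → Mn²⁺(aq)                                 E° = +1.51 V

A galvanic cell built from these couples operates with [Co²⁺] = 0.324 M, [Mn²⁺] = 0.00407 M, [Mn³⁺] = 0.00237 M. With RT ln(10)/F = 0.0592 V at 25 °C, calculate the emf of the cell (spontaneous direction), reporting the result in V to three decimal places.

+1.781 V

Mn³⁺/Mn²⁺ is the cathode (higher E°), Co²⁺/Co the anode: E°cell = +1.51 − (-0.27) = +1.78 V, n = 2.
Overall: 2 Mn³⁺(aq) + Co(s) → 2 Mn²⁺(aq) + Co²⁺(aq)
Q = [Mn²⁺]^2·[Co²⁺] / ([Mn³⁺]^2); log Q = -0.020.
E = E° − (0.0592/n) log Q = +1.78 − (0.0592/2)(-0.020) = +1.781 V.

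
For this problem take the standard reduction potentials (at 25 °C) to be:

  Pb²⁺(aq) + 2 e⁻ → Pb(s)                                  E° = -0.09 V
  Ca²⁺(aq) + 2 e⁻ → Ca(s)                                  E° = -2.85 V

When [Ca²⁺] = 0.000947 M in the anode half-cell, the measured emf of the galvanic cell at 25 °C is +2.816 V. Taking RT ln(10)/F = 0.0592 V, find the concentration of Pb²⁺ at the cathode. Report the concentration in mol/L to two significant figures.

0.074 M

Pb²⁺/Pb is the cathode, Ca²⁺/Ca the anode: E°cell = +2.76 V, n = 2.
Overall reaction: Pb²⁺(aq) + Ca(s) → Pb(s) + Ca²⁺(aq); Q = [Ca²⁺]^1/[Pb²⁺]^1.
From E = E° − (0.0592/n) log Q: log Q = (E° − E)·n/0.0592 = (+2.76 − (+2.816))·2/0.0592 = -1.8919.
So 1·log[Pb²⁺] = 1·log(0.000947) − log Q = -3.0237 − (-1.8919) = -1.1318; [Pb²⁺] = 10^(-1.1318) ≈ 0.074 M.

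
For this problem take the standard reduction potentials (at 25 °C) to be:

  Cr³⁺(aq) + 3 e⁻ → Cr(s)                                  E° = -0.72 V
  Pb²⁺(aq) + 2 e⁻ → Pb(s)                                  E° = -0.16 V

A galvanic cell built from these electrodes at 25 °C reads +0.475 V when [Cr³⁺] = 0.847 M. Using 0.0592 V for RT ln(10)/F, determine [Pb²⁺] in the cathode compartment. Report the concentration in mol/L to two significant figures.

0.0012 M

Pb²⁺/Pb is the cathode, Cr³⁺/Cr the anode: E°cell = +0.56 V, n = 6.
Overall reaction: 3 Pb²⁺(aq) + 2 Cr(s) → 3 Pb(s) + 2 Cr³⁺(aq); Q = [Cr³⁺]^2/[Pb²⁺]^3.
From E = E° − (0.0592/n) log Q: log Q = (E° − E)·n/0.0592 = (+0.56 − (+0.475))·6/0.0592 = 8.6149.
So 3·log[Pb²⁺] = 2·log(0.847) − log Q = -0.1442 − (8.6149) = -8.7591; log[Pb²⁺] = -8.7591 / 3 = -2.9197; [Pb²⁺] = 10^(-2.9197) ≈ 0.0012 M.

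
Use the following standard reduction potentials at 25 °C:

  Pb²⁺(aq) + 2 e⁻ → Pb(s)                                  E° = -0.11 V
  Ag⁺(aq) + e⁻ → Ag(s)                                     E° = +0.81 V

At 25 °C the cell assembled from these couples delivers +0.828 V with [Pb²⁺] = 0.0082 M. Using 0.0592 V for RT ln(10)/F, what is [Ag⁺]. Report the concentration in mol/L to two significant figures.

Ag⁺/Ag is the cathode, Pb²⁺/Pb the anode: E°cell = +0.92 V, n = 2.
Overall reaction: 2 Ag⁺(aq) + Pb(s) → 2 Ag(s) + Pb²⁺(aq); Q = [Pb²⁺]^1/[Ag⁺]^2.
From E = E° − (0.0592/n) log Q: log Q = (E° − E)·n/0.0592 = (+0.92 − (+0.828))·2/0.0592 = 3.1081.
So 2·log[Ag⁺] = 1·log(0.0082) − log Q = -2.0862 − (3.1081) = -5.1943; log[Ag⁺] = -5.1943 / 2 = -2.5972; [Ag⁺] = 10^(-2.5972) ≈ 0.0025 M.

0.0025 M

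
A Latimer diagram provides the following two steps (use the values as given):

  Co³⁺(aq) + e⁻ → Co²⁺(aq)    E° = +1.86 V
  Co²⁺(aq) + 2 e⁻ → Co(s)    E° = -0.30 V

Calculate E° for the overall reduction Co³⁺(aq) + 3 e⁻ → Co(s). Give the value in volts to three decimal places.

Standard free energies of sequential steps add: ΔG°₃ = ΔG°₁ + ΔG°₂, so n₃E°₃ = n₁E°₁ + n₂E°₂.
E°₃ = (1×+1.86 + 2×-0.30) / 3 = (+1.260) / 3 = +0.420 V.
Simply averaging or adding the two E° values would be wrong; the electron-weighted sum is required.

+0.420 V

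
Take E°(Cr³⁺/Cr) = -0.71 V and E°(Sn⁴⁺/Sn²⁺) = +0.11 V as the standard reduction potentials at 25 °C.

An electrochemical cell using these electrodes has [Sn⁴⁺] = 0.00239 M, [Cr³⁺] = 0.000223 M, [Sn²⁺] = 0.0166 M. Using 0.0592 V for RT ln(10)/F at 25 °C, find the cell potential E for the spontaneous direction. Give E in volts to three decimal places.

Sn⁴⁺/Sn²⁺ is the cathode (higher E°), Cr³⁺/Cr the anode: E°cell = +0.11 − (-0.71) = +0.82 V, n = 6.
Overall: 3 Sn⁴⁺(aq) + 2 Cr(s) → 3 Sn²⁺(aq) + 2 Cr³⁺(aq)
Q = [Sn²⁺]^3·[Cr³⁺]^2 / ([Sn⁴⁺]^3); log Q = -4.778.
E = E° − (0.0592/n) log Q = +0.82 − (0.0592/6)(-4.778) = +0.867 V.

+0.867 V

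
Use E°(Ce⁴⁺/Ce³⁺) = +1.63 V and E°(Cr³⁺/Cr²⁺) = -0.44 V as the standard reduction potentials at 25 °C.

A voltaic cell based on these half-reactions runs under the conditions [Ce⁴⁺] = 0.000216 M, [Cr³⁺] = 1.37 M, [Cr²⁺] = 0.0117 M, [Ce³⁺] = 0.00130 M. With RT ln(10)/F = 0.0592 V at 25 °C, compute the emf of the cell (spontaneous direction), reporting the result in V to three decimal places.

Ce⁴⁺/Ce³⁺ is the cathode (higher E°), Cr³⁺/Cr²⁺ the anode: E°cell = +1.63 − (-0.44) = +2.07 V, n = 1.
Overall: Ce⁴⁺(aq) + Cr²⁺(aq) → Ce³⁺(aq) + Cr³⁺(aq)
Q = [Ce³⁺]·[Cr³⁺] / ([Ce⁴⁺]·[Cr²⁺]); log Q = 2.848.
E = E° − (0.0592/n) log Q = +2.07 − (0.0592/1)(2.848) = +1.901 V.

+1.901 V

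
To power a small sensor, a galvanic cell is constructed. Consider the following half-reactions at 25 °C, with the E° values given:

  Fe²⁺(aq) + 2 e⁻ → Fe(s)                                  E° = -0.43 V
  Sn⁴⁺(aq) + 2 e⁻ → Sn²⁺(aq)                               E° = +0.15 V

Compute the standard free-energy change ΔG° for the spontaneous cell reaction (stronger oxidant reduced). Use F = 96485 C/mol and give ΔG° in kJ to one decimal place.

-111.9 kJ

Sn⁴⁺/Sn²⁺ (E° = +0.15 V) is the cathode; Fe²⁺/Fe (E° = -0.43 V) is the anode, so E°cell = +0.58 V.
Balancing electrons gives n = 2 (lcm of 2 and 2).
ΔG° = −nFE° = −(2)(96485)(+0.58) = -111,923 J = -111.9 kJ.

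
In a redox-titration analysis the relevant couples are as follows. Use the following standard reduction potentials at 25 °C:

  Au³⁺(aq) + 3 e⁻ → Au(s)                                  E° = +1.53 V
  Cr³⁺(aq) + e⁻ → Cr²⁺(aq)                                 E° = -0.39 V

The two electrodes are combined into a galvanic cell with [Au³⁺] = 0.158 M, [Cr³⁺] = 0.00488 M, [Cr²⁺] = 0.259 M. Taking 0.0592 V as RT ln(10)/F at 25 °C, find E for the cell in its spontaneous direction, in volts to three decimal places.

+2.006 V

Au³⁺/Au is the cathode (higher E°), Cr³⁺/Cr²⁺ the anode: E°cell = +1.53 − (-0.39) = +1.92 V, n = 3.
Overall: Au³⁺(aq) + 3 Cr²⁺(aq) → Au(s) + 3 Cr³⁺(aq)
Q = [Cr³⁺]^3 / ([Au³⁺]·[Cr²⁺]^3); log Q = -4.373.
E = E° − (0.0592/n) log Q = +1.92 − (0.0592/3)(-4.373) = +2.006 V.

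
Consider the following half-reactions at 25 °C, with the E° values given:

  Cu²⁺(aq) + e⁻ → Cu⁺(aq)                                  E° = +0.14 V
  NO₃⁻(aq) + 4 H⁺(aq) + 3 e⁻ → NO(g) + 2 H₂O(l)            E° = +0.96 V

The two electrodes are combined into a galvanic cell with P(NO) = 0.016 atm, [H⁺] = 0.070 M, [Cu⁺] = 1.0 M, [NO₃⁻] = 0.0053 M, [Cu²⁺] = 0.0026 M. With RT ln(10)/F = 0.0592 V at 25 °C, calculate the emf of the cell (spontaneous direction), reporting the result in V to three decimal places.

+0.872 V

NO₃⁻/NO is the cathode (higher E°), Cu²⁺/Cu⁺ the anode: E°cell = +0.96 − (+0.14) = +0.82 V, n = 3.
Overall: NO₃⁻(aq) + 4 H⁺(aq) + 3 Cu⁺(aq) → NO(g) + 2 H₂O(l) + 3 Cu²⁺(aq)
Q = P(NO)·[Cu²⁺]^3 / ([NO₃⁻]·[H⁺]^4·[Cu⁺]^3); log Q = -2.656.
E = E° − (0.0592/n) log Q = +0.82 − (0.0592/3)(-2.656) = +0.872 V.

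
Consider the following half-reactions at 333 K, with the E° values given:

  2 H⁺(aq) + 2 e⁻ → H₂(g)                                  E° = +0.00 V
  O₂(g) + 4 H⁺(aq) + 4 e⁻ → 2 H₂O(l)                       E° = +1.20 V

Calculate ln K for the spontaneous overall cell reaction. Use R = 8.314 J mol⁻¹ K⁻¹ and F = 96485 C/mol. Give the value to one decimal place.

167.3

Cathode: O₂/H₂O; anode: H⁺/H₂. E°cell = (+1.20) − (+0.00) = +1.20 V, with n = 4.
ΔG° = −nFE° = −RT ln K, so ln K = nFE°/(RT) = (4)(96485)(+1.20) / ((8.314)(333)) = 167.281.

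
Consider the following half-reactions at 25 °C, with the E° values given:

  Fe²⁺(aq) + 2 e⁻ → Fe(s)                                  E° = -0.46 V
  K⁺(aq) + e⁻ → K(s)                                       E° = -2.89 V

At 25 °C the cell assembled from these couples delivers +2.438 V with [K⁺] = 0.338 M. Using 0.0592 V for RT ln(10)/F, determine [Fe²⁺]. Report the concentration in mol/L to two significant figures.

Fe²⁺/Fe is the cathode, K⁺/K the anode: E°cell = +2.43 V, n = 2.
Overall reaction: Fe²⁺(aq) + 2 K(s) → Fe(s) + 2 K⁺(aq); Q = [K⁺]^2/[Fe²⁺]^1.
From E = E° − (0.0592/n) log Q: log Q = (E° − E)·n/0.0592 = (+2.43 − (+2.438))·2/0.0592 = -0.2703.
So 1·log[Fe²⁺] = 2·log(0.338) − log Q = -0.9422 − (-0.2703) = -0.6719; [Fe²⁺] = 10^(-0.6719) ≈ 0.21 M.

0.21 M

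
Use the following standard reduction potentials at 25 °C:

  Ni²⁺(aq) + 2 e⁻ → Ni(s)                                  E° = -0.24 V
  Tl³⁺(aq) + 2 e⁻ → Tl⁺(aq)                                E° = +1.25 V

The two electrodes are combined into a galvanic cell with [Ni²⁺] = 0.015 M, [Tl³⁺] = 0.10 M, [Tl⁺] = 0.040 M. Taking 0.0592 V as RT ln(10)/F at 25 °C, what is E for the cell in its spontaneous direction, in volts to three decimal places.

Tl³⁺/Tl⁺ is the cathode (higher E°), Ni²⁺/Ni the anode: E°cell = +1.25 − (-0.24) = +1.49 V, n = 2.
Overall: Tl³⁺(aq) + Ni(s) → Tl⁺(aq) + Ni²⁺(aq)
Q = [Tl⁺]·[Ni²⁺] / ([Tl³⁺]); log Q = -2.222.
E = E° − (0.0592/n) log Q = +1.49 − (0.0592/2)(-2.222) = +1.556 V.

+1.556 V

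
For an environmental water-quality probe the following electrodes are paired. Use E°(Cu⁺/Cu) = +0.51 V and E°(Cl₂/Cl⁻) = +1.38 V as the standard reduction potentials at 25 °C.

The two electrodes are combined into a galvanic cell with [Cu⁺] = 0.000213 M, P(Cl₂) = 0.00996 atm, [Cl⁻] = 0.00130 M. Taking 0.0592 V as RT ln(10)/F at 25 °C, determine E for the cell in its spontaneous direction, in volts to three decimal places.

Cl₂/Cl⁻ is the cathode (higher E°), Cu⁺/Cu the anode: E°cell = +1.38 − (+0.51) = +0.87 V, n = 2.
Overall: Cl₂(g) + 2 Cu(s) → 2 Cl⁻(aq) + 2 Cu⁺(aq)
Q = [Cl⁻]^2·[Cu⁺]^2 / (P(Cl₂)); log Q = -11.114.
E = E° − (0.0592/n) log Q = +0.87 − (0.0592/2)(-11.114) = +1.199 V.

+1.199 V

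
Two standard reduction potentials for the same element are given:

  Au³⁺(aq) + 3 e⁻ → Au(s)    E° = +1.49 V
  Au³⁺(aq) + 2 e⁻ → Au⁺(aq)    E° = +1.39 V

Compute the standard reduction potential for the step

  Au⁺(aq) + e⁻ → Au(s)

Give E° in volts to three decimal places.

+1.690 V

Sequential free energies add, so n₃E°₃ = n₁E°₁ + n₂E°₂.
With n₃ = 3, and the known step contributing 2×(+1.39) V, the unknown satisfies 1·E° = 3×(+1.49) − 2×(+1.39) = +1.690.
E° = +1.690 / 1 = +1.690 V.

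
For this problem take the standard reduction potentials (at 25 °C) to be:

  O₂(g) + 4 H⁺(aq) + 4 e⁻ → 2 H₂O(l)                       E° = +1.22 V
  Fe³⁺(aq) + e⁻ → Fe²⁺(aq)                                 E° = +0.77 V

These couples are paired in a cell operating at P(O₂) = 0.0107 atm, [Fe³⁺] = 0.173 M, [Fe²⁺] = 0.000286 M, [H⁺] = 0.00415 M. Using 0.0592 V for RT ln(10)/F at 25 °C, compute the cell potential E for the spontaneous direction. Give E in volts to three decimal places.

O₂/H₂O is the cathode (higher E°), Fe³⁺/Fe²⁺ the anode: E°cell = +1.22 − (+0.77) = +0.45 V, n = 4.
Overall: O₂(g) + 4 H⁺(aq) + 4 Fe²⁺(aq) → 2 H₂O(l) + 4 Fe³⁺(aq)
Q = [Fe³⁺]^4 / (P(O₂)·[H⁺]^4·[Fe²⁺]^4); log Q = 22.625.
E = E° − (0.0592/n) log Q = +0.45 − (0.0592/4)(22.625) = +0.115 V.

+0.115 V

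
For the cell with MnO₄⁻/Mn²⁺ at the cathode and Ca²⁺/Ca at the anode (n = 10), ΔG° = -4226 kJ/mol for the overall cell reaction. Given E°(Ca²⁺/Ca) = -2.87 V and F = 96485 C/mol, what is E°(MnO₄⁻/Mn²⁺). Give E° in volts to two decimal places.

E°cell = −ΔG°/(nF) = −(-4226×10³)/((10)(96485)) = +4.380 V.
Since MnO₄⁻/Mn²⁺ is the cathode and Ca²⁺/Ca the anode, E°cell = E°(MnO₄⁻/Mn²⁺) − E°(Ca²⁺/Ca).
So E°(MnO₄⁻/Mn²⁺) = E°cell + E°(Ca²⁺/Ca) = +4.380 + (-2.87) = +1.51 V.

+1.51 V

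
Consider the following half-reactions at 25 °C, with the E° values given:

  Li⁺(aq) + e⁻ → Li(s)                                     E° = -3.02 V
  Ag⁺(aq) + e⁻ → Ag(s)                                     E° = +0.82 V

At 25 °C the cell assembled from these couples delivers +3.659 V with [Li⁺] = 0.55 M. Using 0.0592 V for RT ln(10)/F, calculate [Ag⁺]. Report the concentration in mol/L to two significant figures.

0.00048 M

Ag⁺/Ag is the cathode, Li⁺/Li the anode: E°cell = +3.84 V, n = 1.
Overall reaction: Ag⁺(aq) + Li(s) → Ag(s) + Li⁺(aq); Q = [Li⁺]^1/[Ag⁺]^1.
From E = E° − (0.0592/n) log Q: log Q = (E° − E)·n/0.0592 = (+3.84 − (+3.659))·1/0.0592 = 3.0574.
So 1·log[Ag⁺] = 1·log(0.55) − log Q = -0.2596 − (3.0574) = -3.3170; [Ag⁺] = 10^(-3.3170) ≈ 0.00048 M.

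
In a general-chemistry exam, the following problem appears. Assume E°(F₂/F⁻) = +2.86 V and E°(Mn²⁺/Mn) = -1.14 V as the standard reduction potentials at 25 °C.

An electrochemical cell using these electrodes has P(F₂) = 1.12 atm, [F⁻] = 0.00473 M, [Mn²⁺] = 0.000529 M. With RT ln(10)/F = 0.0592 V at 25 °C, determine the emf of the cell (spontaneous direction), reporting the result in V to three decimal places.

F₂/F⁻ is the cathode (higher E°), Mn²⁺/Mn the anode: E°cell = +2.86 − (-1.14) = +4.00 V, n = 2.
Overall: F₂(g) + Mn(s) → 2 F⁻(aq) + Mn²⁺(aq)
Q = [F⁻]^2·[Mn²⁺] / (P(F₂)); log Q = -7.976.
E = E° − (0.0592/n) log Q = +4.00 − (0.0592/2)(-7.976) = +4.236 V.

+4.236 V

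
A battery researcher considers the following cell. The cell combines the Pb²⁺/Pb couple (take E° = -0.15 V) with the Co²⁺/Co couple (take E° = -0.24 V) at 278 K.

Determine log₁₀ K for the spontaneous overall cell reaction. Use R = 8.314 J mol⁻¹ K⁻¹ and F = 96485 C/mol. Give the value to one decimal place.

3.3

Cathode: Pb²⁺/Pb; anode: Co²⁺/Co. E°cell = (-0.15) − (-0.24) = +0.09 V, with n = 2.
ΔG° = −nFE° = −RT ln K, so ln K = nFE°/(RT) = (2)(96485)(+0.09) / ((8.314)(278)) = 7.514.
log₁₀ K = 7.514 / ln 10 = 3.3.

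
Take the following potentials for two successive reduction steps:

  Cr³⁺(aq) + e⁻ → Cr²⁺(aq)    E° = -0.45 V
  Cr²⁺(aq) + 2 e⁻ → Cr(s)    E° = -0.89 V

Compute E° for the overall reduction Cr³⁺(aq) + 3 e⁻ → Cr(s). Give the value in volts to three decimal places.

Since ΔG° = −nFE° is additive over sequential reductions, n₃E°₃ = n₁E°₁ + n₂E°₂.
E°₃ = (1×-0.45 + 2×-0.89) / 3 = (-2.230) / 3 = -0.743 V.

-0.743 V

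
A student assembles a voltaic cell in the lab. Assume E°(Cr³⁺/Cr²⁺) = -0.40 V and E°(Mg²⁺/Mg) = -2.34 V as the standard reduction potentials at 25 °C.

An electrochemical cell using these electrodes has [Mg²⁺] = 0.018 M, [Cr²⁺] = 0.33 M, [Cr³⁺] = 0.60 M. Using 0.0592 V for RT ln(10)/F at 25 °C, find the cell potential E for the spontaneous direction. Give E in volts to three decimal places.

Cr³⁺/Cr²⁺ is the cathode (higher E°), Mg²⁺/Mg the anode: E°cell = -0.40 − (-2.34) = +1.94 V, n = 2.
Overall: 2 Cr³⁺(aq) + Mg(s) → 2 Cr²⁺(aq) + Mg²⁺(aq)
Q = [Cr²⁺]^2·[Mg²⁺] / ([Cr³⁺]^2); log Q = -2.264.
E = E° − (0.0592/n) log Q = +1.94 − (0.0592/2)(-2.264) = +2.007 V.

+2.007 V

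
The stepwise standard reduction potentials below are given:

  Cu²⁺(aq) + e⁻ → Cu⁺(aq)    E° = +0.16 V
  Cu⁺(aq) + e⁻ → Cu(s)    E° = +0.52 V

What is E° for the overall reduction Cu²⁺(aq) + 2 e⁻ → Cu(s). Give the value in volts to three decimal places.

+0.340 V

Adding the free-energy changes (−nFE°) of the two steps gives −n₃FE°₃ = −n₁FE°₁ − n₂FE°₂.
E°₃ = (1×+0.16 + 1×+0.52) / 2 = (+0.680) / 2 = +0.340 V.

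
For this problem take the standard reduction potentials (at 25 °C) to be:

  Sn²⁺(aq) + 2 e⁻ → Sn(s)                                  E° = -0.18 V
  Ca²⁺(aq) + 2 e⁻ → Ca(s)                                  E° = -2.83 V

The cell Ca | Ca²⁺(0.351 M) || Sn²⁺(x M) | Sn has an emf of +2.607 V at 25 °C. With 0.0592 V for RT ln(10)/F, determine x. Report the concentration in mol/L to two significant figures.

0.012 M

Sn²⁺/Sn is the cathode, Ca²⁺/Ca the anode: E°cell = +2.65 V, n = 2.
Overall reaction: Sn²⁺(aq) + Ca(s) → Sn(s) + Ca²⁺(aq); Q = [Ca²⁺]^1/[Sn²⁺]^1.
From E = E° − (0.0592/n) log Q: log Q = (E° − E)·n/0.0592 = (+2.65 − (+2.607))·2/0.0592 = 1.4527.
So 1·log[Sn²⁺] = 1·log(0.351) − log Q = -0.4547 − (1.4527) = -1.9074; [Sn²⁺] = 10^(-1.9074) ≈ 0.012 M.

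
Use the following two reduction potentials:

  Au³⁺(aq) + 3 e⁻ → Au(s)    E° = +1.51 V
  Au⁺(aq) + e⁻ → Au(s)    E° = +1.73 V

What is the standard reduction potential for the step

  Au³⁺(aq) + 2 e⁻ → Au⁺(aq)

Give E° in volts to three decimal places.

+1.400 V

Sequential free energies add, so n₃E°₃ = n₁E°₁ + n₂E°₂.
With n₃ = 3, and the known step contributing 1×(+1.73) V, the unknown satisfies 2·E° = 3×(+1.51) − 1×(+1.73) = +2.800.
E° = +2.800 / 2 = +1.400 V.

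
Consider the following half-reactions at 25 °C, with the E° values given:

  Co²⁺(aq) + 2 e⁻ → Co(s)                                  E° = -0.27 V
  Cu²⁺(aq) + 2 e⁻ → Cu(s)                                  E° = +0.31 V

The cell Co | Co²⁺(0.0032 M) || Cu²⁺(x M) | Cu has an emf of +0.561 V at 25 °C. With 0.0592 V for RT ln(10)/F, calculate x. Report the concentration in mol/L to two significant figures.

0.00073 M

Cu²⁺/Cu is the cathode, Co²⁺/Co the anode: E°cell = +0.58 V, n = 2.
Overall reaction: Cu²⁺(aq) + Co(s) → Cu(s) + Co²⁺(aq); Q = [Co²⁺]^1/[Cu²⁺]^1.
From E = E° − (0.0592/n) log Q: log Q = (E° − E)·n/0.0592 = (+0.58 − (+0.561))·2/0.0592 = 0.6419.
So 1·log[Cu²⁺] = 1·log(0.0032) − log Q = -2.4949 − (0.6419) = -3.1368; [Cu²⁺] = 10^(-3.1368) ≈ 0.00073 M.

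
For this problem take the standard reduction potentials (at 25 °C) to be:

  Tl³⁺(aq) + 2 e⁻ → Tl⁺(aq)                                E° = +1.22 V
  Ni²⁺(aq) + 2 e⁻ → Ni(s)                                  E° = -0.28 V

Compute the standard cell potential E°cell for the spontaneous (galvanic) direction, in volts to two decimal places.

+1.50 V

The Tl³⁺/Tl⁺ couple has the higher reduction potential, so it is the cathode; Ni²⁺/Ni is oxidised at the anode.
E°cell = E°(cathode) − E°(anode) = (+1.22) − (-0.28) = +1.50 V.
Since E°cell > 0, the reaction is spontaneous under standard conditions.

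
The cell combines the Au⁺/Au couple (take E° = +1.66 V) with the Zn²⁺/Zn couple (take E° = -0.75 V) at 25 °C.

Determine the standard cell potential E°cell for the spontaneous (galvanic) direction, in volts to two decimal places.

The Au⁺/Au couple has the higher reduction potential, so it is the cathode; Zn²⁺/Zn is oxidised at the anode.
E°cell = E°(cathode) − E°(anode) = (+1.66) − (-0.75) = +2.41 V.

+2.41 V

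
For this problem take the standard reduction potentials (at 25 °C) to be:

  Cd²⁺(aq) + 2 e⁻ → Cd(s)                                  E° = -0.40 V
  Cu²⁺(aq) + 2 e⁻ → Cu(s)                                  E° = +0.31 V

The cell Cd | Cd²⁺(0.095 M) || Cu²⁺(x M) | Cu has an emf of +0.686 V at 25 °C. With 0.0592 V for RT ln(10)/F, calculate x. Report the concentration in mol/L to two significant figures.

0.015 M

Cu²⁺/Cu is the cathode, Cd²⁺/Cd the anode: E°cell = +0.71 V, n = 2.
Overall reaction: Cu²⁺(aq) + Cd(s) → Cu(s) + Cd²⁺(aq); Q = [Cd²⁺]^1/[Cu²⁺]^1.
From E = E° − (0.0592/n) log Q: log Q = (E° − E)·n/0.0592 = (+0.71 − (+0.686))·2/0.0592 = 0.8108.
So 1·log[Cu²⁺] = 1·log(0.095) − log Q = -1.0223 − (0.8108) = -1.8331; [Cu²⁺] = 10^(-1.8331) ≈ 0.015 M.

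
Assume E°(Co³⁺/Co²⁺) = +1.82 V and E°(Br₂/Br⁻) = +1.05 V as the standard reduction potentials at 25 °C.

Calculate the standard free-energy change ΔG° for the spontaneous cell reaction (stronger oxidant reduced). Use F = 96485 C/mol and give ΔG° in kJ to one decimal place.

Co³⁺/Co²⁺ (E° = +1.82 V) is the cathode; Br₂/Br⁻ (E° = +1.05 V) is the anode, so E°cell = +0.77 V.
Balancing electrons gives n = 2 (lcm of 1 and 2).
ΔG° = −nFE° = −(2)(96485)(+0.77) = -148,587 J = -148.6 kJ.

-148.6 kJ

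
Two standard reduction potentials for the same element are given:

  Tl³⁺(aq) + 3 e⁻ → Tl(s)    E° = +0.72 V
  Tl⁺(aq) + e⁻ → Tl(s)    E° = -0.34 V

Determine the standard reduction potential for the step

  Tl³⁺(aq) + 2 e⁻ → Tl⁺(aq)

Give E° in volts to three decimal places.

+1.250 V

Sequential free energies add, so n₃E°₃ = n₁E°₁ + n₂E°₂.
With n₃ = 3, and the known step contributing 1×(-0.34) V, the unknown satisfies 2·E° = 3×(+0.72) − 1×(-0.34) = +2.500.
E° = +2.500 / 2 = +1.250 V.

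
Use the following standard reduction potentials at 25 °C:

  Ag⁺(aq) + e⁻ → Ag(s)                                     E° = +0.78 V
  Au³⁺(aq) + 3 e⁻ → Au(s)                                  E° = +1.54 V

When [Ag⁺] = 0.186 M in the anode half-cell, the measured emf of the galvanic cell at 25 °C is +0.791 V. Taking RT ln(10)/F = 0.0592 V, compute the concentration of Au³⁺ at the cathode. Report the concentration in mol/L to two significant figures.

0.24 M

Au³⁺/Au is the cathode, Ag⁺/Ag the anode: E°cell = +0.76 V, n = 3.
Overall reaction: Au³⁺(aq) + 3 Ag(s) → Au(s) + 3 Ag⁺(aq); Q = [Ag⁺]^3/[Au³⁺]^1.
From E = E° − (0.0592/n) log Q: log Q = (E° − E)·n/0.0592 = (+0.76 − (+0.791))·3/0.0592 = -1.5709.
So 1·log[Au³⁺] = 3·log(0.186) − log Q = -2.1915 − (-1.5709) = -0.6206; [Au³⁺] = 10^(-0.6206) ≈ 0.24 M.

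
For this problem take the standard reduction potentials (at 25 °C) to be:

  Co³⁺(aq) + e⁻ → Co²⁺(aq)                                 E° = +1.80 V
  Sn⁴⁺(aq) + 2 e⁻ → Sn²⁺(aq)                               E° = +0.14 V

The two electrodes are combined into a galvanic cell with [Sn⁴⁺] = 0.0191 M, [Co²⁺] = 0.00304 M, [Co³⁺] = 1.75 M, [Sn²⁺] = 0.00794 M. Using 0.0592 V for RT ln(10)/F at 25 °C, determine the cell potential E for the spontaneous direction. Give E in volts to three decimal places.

+1.812 V

Co³⁺/Co²⁺ is the cathode (higher E°), Sn⁴⁺/Sn²⁺ the anode: E°cell = +1.80 − (+0.14) = +1.66 V, n = 2.
Overall: 2 Co³⁺(aq) + Sn²⁺(aq) → 2 Co²⁺(aq) + Sn⁴⁺(aq)
Q = [Co²⁺]^2·[Sn⁴⁺] / ([Co³⁺]^2·[Sn²⁺]); log Q = -5.139.
E = E° − (0.0592/n) log Q = +1.66 − (0.0592/2)(-5.139) = +1.812 V.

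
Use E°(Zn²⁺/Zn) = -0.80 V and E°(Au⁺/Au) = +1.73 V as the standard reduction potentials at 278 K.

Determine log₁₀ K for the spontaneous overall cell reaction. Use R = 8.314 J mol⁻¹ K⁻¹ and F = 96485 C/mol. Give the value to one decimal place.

91.7

Cathode: Au⁺/Au; anode: Zn²⁺/Zn. E°cell = (+1.73) − (-0.80) = +2.53 V, with n = 2.
ΔG° = −nFE° = −RT ln K, so ln K = nFE°/(RT) = (2)(96485)(+2.53) / ((8.314)(278)) = 211.230.
log₁₀ K = 211.230 / ln 10 = 91.7.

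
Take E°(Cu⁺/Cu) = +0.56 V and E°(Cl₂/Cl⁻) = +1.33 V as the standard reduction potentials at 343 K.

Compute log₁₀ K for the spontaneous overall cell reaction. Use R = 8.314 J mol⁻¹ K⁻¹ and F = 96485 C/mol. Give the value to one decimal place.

22.6

Cathode: Cl₂/Cl⁻; anode: Cu⁺/Cu. E°cell = (+1.33) − (+0.56) = +0.77 V, with n = 2.
ΔG° = −nFE° = −RT ln K, so ln K = nFE°/(RT) = (2)(96485)(+0.77) / ((8.314)(343)) = 52.105.
log₁₀ K = 52.105 / ln 10 = 22.6.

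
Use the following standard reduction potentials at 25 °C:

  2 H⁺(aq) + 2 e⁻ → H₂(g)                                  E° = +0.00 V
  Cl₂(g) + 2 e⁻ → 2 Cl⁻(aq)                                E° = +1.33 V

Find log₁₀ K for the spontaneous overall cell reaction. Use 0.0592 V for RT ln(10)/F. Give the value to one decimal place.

Cathode: Cl₂/Cl⁻; anode: H⁺/H₂. E°cell = +1.33 V, n = 2.
log K = nE°cell / 0.0592 = (2)(+1.33) / 0.0592 = 44.9.

44.9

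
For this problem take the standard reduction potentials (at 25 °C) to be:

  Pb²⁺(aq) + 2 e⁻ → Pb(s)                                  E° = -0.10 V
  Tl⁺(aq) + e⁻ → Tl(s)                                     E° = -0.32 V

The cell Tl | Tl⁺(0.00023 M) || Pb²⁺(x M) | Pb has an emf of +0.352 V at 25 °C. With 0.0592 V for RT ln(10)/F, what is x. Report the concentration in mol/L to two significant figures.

0.0015 M

Pb²⁺/Pb is the cathode, Tl⁺/Tl the anode: E°cell = +0.22 V, n = 2.
Overall reaction: Pb²⁺(aq) + 2 Tl(s) → Pb(s) + 2 Tl⁺(aq); Q = [Tl⁺]^2/[Pb²⁺]^1.
From E = E° − (0.0592/n) log Q: log Q = (E° − E)·n/0.0592 = (+0.22 − (+0.352))·2/0.0592 = -4.4595.
So 1·log[Pb²⁺] = 2·log(0.00023) − log Q = -7.2765 − (-4.4595) = -2.8170; [Pb²⁺] = 10^(-2.8170) ≈ 0.0015 M.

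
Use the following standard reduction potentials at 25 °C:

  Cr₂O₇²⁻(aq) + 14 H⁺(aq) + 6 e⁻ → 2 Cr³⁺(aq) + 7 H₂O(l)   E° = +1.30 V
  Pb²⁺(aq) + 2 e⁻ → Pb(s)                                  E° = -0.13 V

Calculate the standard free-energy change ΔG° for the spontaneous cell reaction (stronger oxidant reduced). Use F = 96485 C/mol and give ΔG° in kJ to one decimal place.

-827.8 kJ

Cr₂O₇²⁻/Cr³⁺ (E° = +1.30 V) is the cathode; Pb²⁺/Pb (E° = -0.13 V) is the anode, so E°cell = +1.43 V.
Balancing electrons gives n = 6 (lcm of 6 and 2).
ΔG° = −nFE° = −(6)(96485)(+1.43) = -827,841 J = -827.8 kJ.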